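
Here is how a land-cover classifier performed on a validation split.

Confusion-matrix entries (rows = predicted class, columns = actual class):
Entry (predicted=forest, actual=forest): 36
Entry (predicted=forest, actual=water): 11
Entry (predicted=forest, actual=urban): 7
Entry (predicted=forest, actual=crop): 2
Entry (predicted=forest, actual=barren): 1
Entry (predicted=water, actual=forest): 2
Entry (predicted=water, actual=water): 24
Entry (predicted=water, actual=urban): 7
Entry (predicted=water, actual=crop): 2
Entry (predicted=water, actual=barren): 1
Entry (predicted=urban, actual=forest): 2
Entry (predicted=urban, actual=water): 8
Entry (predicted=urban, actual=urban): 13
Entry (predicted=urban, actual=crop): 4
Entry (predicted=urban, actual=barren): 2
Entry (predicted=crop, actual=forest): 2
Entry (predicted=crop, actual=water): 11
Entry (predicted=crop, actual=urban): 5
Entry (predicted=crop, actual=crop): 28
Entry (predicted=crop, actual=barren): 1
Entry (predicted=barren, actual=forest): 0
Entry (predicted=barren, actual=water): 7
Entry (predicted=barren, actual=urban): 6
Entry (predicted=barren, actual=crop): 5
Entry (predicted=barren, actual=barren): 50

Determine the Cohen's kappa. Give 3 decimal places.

0.545

Observed agreement pₒ = trace/N = 151/237 = 0.6371
Expected agreement pₑ = Σ (rowᵢ·colᵢ)/N² = (42·57 + 61·36 + 38·29 + 41·47 + 55·68)/237² = 0.2022
κ = (pₒ − pₑ)/(1 − pₑ) = (0.6371 − 0.2022)/(1 − 0.2022) = 0.545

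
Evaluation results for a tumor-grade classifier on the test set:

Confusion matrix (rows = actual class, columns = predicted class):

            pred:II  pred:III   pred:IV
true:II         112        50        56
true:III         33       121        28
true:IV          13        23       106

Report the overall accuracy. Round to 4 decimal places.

0.6255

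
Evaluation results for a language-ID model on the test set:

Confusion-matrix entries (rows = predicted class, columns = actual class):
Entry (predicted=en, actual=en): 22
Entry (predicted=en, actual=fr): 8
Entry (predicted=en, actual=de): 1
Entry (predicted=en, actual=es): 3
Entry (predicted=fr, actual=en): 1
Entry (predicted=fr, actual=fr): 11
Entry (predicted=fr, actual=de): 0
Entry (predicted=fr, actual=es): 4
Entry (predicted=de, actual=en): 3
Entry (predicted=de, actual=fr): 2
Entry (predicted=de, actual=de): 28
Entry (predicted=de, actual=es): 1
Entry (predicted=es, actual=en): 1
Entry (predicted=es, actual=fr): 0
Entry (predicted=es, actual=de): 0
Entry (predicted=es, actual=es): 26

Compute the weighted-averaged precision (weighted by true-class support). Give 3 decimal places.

Per-class precision (TP/(TP+FP)):
  en: TP=22, FP=8+1+3=12 → 22/34 = 0.6471
  fr: TP=11, FP=1+0+4=5 → 11/16 = 0.6875
  de: TP=28, FP=3+2+1=6 → 28/34 = 0.8235
  es: TP=26, FP=1+0+0=1 → 26/27 = 0.9630
Weighted-precision = Σ (supportᵢ/N)·precisionᵢ with N=111: (27/111)·0.6471 + (21/111)·0.6875 + (29/111)·0.8235 + (34/111)·0.9630 = 0.798

0.798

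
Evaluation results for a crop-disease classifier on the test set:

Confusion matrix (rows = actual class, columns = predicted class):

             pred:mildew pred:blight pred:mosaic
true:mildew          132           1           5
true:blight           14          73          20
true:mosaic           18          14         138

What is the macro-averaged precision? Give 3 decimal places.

0.827

Per-class precision (TP/(TP+FP)):
  mildew: TP=132, FP=14+18=32 → 132/164 = 0.8049
  blight: TP=73, FP=1+14=15 → 73/88 = 0.8295
  mosaic: TP=138, FP=5+20=25 → 138/163 = 0.8466
Macro-precision = mean = (0.8049 + 0.8295 + 0.8466) / 3 = 0.827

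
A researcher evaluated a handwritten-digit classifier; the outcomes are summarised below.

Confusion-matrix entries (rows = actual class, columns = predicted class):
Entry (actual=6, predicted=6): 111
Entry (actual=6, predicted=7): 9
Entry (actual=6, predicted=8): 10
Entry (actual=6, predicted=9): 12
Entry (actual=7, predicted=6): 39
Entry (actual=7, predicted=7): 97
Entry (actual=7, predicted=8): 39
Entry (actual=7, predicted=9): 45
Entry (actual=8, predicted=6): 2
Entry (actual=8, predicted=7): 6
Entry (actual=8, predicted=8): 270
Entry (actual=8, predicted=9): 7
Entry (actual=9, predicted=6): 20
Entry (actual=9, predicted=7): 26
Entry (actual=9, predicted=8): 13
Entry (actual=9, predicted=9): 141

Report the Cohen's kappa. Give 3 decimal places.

Observed agreement pₒ = trace/N = 619/847 = 0.7308
Expected agreement pₑ = Σ (rowᵢ·colᵢ)/N² = (142·172 + 220·138 + 285·332 + 200·205)/847² = 0.2654
κ = (pₒ − pₑ)/(1 − pₑ) = (0.7308 − 0.2654)/(1 − 0.2654) = 0.634

0.634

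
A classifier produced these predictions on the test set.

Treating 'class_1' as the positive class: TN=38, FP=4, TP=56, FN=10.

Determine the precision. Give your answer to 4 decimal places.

Precision = TP/(TP+FP) = 56/(56+4) = 56/60 = 0.9333

0.9333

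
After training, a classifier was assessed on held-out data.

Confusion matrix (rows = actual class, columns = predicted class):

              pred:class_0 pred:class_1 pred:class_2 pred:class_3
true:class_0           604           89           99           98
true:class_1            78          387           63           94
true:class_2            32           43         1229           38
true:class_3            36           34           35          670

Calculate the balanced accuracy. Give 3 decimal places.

0.770

Balanced accuracy = mean of per-class recall.
  class_0: recall = 604/890 = 0.6787
  class_1: recall = 387/622 = 0.6222
  class_2: recall = 1229/1342 = 0.9158
  class_3: recall = 670/775 = 0.8645
Mean = (0.6787 + 0.6222 + 0.9158 + 0.8645) / 4 = 0.770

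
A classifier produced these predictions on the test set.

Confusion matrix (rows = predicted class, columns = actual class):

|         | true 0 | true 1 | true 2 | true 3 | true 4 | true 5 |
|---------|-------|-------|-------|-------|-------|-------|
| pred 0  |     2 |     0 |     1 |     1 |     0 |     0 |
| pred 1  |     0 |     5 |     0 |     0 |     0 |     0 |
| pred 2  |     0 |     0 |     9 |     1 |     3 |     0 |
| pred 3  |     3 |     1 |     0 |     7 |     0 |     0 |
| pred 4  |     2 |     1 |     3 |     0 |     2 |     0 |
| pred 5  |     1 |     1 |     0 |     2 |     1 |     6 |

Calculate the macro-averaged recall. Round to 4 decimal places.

Per-class recall (TP/(TP+FN)):
  0: TP=2, FN=0+0+3+2+1=6 → 2/8 = 0.25000
  1: TP=5, FN=0+0+1+1+1=3 → 5/8 = 0.62500
  2: TP=9, FN=1+0+0+3+0=4 → 9/13 = 0.69231
  3: TP=7, FN=1+0+1+0+2=4 → 7/11 = 0.63636
  4: TP=2, FN=0+0+3+0+1=4 → 2/6 = 0.33333
  5: TP=6, FN=0+0+0+0+0=0 → 6/6 = 1.00000
Macro-recall = mean = (0.25000 + 0.62500 + 0.69231 + 0.63636 + 0.33333 + 1.00000) / 6 = 0.5895

0.5895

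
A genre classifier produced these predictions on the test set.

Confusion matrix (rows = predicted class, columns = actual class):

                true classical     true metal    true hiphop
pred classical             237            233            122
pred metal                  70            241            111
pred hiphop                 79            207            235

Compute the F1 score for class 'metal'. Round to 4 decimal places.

0.4370

Treat 'metal' as positive and all other classes as negative.
F1 score = 2·TP/(2·TP+FP+FN).
metal: TP=241, FP=70+111=181, FN=233+207=440 → 482/1103 = 0.43699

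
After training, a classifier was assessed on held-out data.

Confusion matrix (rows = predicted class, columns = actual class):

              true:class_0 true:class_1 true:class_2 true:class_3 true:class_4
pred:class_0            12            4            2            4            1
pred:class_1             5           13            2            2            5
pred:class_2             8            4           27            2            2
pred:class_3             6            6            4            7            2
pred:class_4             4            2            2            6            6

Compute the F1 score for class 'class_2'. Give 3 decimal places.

0.675

Treat 'class_2' as positive and all other classes as negative.
F1 score = 2·TP/(2·TP+FP+FN).
class_2: TP=27, FP=8+4+2+2=16, FN=2+2+4+2=10 → 54/80 = 0.6750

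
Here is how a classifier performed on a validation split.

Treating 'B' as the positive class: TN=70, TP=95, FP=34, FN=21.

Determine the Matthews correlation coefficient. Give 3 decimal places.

MCC = (TP·TN − FP·FN) / √((TP+FP)(TP+FN)(TN+FP)(TN+FN))
Numerator = 95·70 − 34·21 = 5936
Denominator = √(129·116·104·91) = √141619296 = 11900.3906
MCC = 5936 / 11900.3906 = 0.499

0.499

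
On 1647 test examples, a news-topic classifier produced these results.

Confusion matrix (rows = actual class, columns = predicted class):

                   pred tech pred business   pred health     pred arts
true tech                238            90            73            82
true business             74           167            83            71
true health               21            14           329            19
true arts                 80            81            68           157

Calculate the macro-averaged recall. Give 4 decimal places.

Per-class recall (TP/(TP+FN)):
  tech: TP=238, FN=90+73+82=245 → 238/483 = 0.49275
  business: TP=167, FN=74+83+71=228 → 167/395 = 0.42278
  health: TP=329, FN=21+14+19=54 → 329/383 = 0.85901
  arts: TP=157, FN=80+81+68=229 → 157/386 = 0.40674
Macro-recall = mean = (0.49275 + 0.42278 + 0.85901 + 0.40674) / 4 = 0.5453

0.5453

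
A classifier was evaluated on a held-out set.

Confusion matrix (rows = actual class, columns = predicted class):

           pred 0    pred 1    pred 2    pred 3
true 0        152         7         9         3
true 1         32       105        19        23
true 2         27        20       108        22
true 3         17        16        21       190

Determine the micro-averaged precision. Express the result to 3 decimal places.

Micro-averaging pools counts across classes: ΣTP=555, ΣFP=216, ΣFN=216.
Micro-precision = TP/(TP+FP) on pooled counts = 0.720 (equals overall accuracy in single-label multiclass).

0.720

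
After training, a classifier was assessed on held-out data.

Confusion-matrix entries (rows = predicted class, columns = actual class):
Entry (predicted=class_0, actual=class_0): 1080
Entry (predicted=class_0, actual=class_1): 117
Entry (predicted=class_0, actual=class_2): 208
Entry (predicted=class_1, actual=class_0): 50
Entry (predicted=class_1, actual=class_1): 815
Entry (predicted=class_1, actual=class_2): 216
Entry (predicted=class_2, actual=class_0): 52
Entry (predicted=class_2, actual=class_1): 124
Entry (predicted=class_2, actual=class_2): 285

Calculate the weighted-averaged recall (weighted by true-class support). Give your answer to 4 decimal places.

0.7397

Per-class recall (TP/(TP+FN)):
  class_0: TP=1080, FN=50+52=102 → 1080/1182 = 0.91371
  class_1: TP=815, FN=117+124=241 → 815/1056 = 0.77178
  class_2: TP=285, FN=208+216=424 → 285/709 = 0.40197
Weighted-recall = Σ (supportᵢ/N)·recallᵢ with N=2947: (1182/2947)·0.91371 + (1056/2947)·0.77178 + (709/2947)·0.40197 = 0.7397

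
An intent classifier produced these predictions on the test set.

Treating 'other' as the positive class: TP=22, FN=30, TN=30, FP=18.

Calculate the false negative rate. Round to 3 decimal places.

0.577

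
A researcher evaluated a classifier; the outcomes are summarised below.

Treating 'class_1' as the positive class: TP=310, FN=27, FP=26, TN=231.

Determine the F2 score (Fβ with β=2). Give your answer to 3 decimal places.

Fβ = (1+β²)·TP / ((1+β²)·TP + β²·FN + FP), with β²=4
= 5·310 / (5·310 + 4·27 + 26) = 0.920

0.920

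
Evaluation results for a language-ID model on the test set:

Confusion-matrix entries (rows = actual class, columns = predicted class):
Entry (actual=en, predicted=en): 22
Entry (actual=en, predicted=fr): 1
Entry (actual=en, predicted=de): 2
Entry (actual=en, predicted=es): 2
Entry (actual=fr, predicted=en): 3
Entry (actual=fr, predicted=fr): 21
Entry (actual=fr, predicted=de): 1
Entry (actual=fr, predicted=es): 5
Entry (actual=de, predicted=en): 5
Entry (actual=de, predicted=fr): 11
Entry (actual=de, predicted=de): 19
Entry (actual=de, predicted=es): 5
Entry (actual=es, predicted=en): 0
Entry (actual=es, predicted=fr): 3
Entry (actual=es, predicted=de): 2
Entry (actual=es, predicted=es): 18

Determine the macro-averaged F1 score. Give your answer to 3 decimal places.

0.670

Per-class F1 score (2·TP/(2·TP+FP+FN)):
  en: TP=22, FP=3+5+0=8, FN=1+2+2=5 → 44/57 = 0.7719
  fr: TP=21, FP=1+11+3=15, FN=3+1+5=9 → 42/66 = 0.6364
  de: TP=19, FP=2+1+2=5, FN=5+11+5=21 → 38/64 = 0.5938
  es: TP=18, FP=2+5+5=12, FN=0+3+2=5 → 36/53 = 0.6792
Macro-F1 score = mean = (0.7719 + 0.6364 + 0.5938 + 0.6792) / 4 = 0.670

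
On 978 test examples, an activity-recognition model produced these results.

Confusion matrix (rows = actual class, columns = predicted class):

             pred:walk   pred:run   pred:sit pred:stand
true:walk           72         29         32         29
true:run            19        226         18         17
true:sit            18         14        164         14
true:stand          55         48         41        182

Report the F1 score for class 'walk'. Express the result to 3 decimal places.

0.442

F1 score = 2·TP/(2·TP+FP+FN).
walk: TP=72, FP=19+18+55=92, FN=29+32+29=90 → 144/326 = 0.4417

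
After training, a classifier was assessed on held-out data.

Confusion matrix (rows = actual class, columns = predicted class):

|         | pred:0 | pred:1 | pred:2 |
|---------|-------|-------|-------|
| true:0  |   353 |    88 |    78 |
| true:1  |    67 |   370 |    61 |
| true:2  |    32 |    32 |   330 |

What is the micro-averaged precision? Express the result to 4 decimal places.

0.7463

Micro-averaging pools counts across classes: ΣTP=1053, ΣFP=358, ΣFN=358.
Micro-precision = TP/(TP+FP) on pooled counts = 0.7463 (equals overall accuracy in single-label multiclass).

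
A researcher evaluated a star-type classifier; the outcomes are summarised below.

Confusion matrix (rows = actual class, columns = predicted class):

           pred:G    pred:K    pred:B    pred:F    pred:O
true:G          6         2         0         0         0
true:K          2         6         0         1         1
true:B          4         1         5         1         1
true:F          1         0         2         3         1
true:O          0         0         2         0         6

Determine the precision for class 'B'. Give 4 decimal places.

Treat 'B' as positive and all other classes as negative.
precision = TP/(TP+FP).
B: TP=5, FP=0+0+2+2=4 → 5/9 = 0.55556

0.5556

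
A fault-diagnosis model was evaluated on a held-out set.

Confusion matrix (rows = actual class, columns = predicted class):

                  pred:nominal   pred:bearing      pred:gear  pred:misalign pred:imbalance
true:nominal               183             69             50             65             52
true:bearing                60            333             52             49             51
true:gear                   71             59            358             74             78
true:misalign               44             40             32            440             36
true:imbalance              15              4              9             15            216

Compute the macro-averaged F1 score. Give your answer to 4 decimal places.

Per-class F1 score (2·TP/(2·TP+FP+FN)):
  nominal: TP=183, FP=60+71+44+15=190, FN=69+50+65+52=236 → 366/792 = 0.46212
  bearing: TP=333, FP=69+59+40+4=172, FN=60+52+49+51=212 → 666/1050 = 0.63429
  gear: TP=358, FP=50+52+32+9=143, FN=71+59+74+78=282 → 716/1141 = 0.62752
  misalign: TP=440, FP=65+49+74+15=203, FN=44+40+32+36=152 → 880/1235 = 0.71255
  imbalance: TP=216, FP=52+51+78+36=217, FN=15+4+9+15=43 → 432/692 = 0.62428
Macro-F1 score = mean = (0.46212 + 0.63429 + 0.62752 + 0.71255 + 0.62428) / 5 = 0.6122

0.6122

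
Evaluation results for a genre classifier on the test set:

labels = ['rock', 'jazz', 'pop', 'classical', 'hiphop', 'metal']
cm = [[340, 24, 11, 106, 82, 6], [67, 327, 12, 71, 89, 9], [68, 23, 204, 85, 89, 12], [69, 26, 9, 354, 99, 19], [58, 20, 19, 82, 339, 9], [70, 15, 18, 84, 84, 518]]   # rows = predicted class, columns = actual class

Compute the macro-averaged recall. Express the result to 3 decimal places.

0.633

Per-class recall (TP/(TP+FN)):
  rock: TP=340, FN=67+68+69+58+70=332 → 340/672 = 0.5060
  jazz: TP=327, FN=24+23+26+20+15=108 → 327/435 = 0.7517
  pop: TP=204, FN=11+12+9+19+18=69 → 204/273 = 0.7473
  classical: TP=354, FN=106+71+85+82+84=428 → 354/782 = 0.4527
  hiphop: TP=339, FN=82+89+89+99+84=443 → 339/782 = 0.4335
  metal: TP=518, FN=6+9+12+19+9=55 → 518/573 = 0.9040
Macro-recall = mean = (0.5060 + 0.7517 + 0.7473 + 0.4527 + 0.4335 + 0.9040) / 6 = 0.633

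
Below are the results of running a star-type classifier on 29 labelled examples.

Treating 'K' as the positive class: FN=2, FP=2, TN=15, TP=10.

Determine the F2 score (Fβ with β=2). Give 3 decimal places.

Fβ = (1+β²)·TP / ((1+β²)·TP + β²·FN + FP), with β²=4
= 5·10 / (5·10 + 4·2 + 2) = 0.833

0.833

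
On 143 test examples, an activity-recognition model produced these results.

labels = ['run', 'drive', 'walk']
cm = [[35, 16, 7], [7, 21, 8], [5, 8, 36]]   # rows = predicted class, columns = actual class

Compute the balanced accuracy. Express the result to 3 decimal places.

Balanced accuracy = mean of per-class recall.
  run: recall = 35/47 = 0.7447
  drive: recall = 21/45 = 0.4667
  walk: recall = 36/51 = 0.7059
Mean = (0.7447 + 0.4667 + 0.7059) / 3 = 0.639

0.639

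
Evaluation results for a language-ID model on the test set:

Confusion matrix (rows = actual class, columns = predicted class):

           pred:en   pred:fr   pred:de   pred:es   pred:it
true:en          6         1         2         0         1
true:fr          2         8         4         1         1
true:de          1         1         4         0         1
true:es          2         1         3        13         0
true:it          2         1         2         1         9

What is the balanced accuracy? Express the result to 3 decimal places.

Balanced accuracy = mean of per-class recall.
  en: recall = 6/10 = 0.6000
  fr: recall = 8/16 = 0.5000
  de: recall = 4/7 = 0.5714
  es: recall = 13/19 = 0.6842
  it: recall = 9/15 = 0.6000
Mean = (0.6000 + 0.5000 + 0.5714 + 0.6842 + 0.6000) / 5 = 0.591

0.591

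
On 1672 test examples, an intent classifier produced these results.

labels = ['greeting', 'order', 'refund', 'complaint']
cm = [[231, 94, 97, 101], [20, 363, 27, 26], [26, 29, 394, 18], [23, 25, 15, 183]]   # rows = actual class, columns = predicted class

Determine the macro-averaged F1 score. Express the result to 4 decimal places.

0.6884

Per-class F1 score (2·TP/(2·TP+FP+FN)):
  greeting: TP=231, FP=20+26+23=69, FN=94+97+101=292 → 462/823 = 0.56136
  order: TP=363, FP=94+29+25=148, FN=20+27+26=73 → 726/947 = 0.76663
  refund: TP=394, FP=97+27+15=139, FN=26+29+18=73 → 788/1000 = 0.78800
  complaint: TP=183, FP=101+26+18=145, FN=23+25+15=63 → 366/574 = 0.63763
Macro-F1 score = mean = (0.56136 + 0.76663 + 0.78800 + 0.63763) / 4 = 0.6884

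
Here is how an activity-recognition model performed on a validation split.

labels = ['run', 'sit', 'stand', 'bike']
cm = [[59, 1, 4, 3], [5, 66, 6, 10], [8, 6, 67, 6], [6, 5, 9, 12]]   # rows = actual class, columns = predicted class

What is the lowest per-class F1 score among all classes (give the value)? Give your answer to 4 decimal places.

Per-class F1 score (2·TP/(2·TP+FP+FN)):
  run: TP=59, FP=5+8+6=19, FN=1+4+3=8 → 118/145 = 0.81379
  sit: TP=66, FP=1+6+5=12, FN=5+6+10=21 → 132/165 = 0.80000
  stand: TP=67, FP=4+6+9=19, FN=8+6+6=20 → 134/173 = 0.77457
  bike: TP=12, FP=3+10+6=19, FN=6+5+9=20 → 24/63 = 0.38095
Lowest is class 'bike' with F1 score = 0.3810.

0.3810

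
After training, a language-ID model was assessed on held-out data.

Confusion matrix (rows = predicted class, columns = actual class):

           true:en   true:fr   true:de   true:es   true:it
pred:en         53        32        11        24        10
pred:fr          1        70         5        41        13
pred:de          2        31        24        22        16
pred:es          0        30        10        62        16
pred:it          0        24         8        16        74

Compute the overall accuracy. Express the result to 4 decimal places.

Accuracy = trace / total = (53+70+24+62+74=283) / 595 = 283/595 = 0.4756

0.4756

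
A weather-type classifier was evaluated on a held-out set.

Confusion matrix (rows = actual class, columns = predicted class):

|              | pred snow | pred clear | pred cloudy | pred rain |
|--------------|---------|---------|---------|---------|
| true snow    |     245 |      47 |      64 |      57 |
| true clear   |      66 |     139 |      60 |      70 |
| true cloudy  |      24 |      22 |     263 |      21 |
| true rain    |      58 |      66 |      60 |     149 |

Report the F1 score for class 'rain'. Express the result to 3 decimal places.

0.473

Treat 'rain' as positive and all other classes as negative.
F1 score = 2·TP/(2·TP+FP+FN).
rain: TP=149, FP=57+70+21=148, FN=58+66+60=184 → 298/630 = 0.4730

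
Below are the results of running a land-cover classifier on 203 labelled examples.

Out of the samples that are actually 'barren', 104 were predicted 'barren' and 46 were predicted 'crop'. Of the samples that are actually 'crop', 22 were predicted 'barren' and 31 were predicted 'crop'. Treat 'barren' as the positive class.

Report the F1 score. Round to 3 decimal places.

Precision = TP/(TP+FP) = 104/126 = 0.8254
Recall = TP/(TP+FN) = 104/150 = 0.6933
F1 = 2·TP/(2·TP+FP+FN) = 208/276 = 0.754

0.754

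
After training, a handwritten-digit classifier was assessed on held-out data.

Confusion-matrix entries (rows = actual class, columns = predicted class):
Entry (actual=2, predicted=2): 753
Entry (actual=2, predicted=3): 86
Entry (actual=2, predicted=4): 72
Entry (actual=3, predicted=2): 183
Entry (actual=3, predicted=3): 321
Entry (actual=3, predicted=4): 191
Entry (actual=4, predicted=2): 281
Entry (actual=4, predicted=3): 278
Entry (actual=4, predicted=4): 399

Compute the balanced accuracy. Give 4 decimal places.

Balanced accuracy = mean of per-class recall.
  2: recall = 753/911 = 0.82656
  3: recall = 321/695 = 0.46187
  4: recall = 399/958 = 0.41649
Mean = (0.82656 + 0.46187 + 0.41649) / 3 = 0.5683

0.5683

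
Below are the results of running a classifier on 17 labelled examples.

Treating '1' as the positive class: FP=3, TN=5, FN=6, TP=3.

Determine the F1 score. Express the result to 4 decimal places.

Precision = TP/(TP+FP) = 3/6 = 0.5000
Recall = TP/(TP+FN) = 3/9 = 0.3333
F1 = 2·TP/(2·TP+FP+FN) = 6/15 = 0.4000

0.4000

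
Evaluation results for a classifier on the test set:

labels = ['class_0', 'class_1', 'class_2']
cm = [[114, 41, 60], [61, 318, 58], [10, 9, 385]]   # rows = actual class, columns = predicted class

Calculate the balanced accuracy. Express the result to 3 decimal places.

Balanced accuracy = mean of per-class recall.
  class_0: recall = 114/215 = 0.5302
  class_1: recall = 318/437 = 0.7277
  class_2: recall = 385/404 = 0.9530
Mean = (0.5302 + 0.7277 + 0.9530) / 3 = 0.737

0.737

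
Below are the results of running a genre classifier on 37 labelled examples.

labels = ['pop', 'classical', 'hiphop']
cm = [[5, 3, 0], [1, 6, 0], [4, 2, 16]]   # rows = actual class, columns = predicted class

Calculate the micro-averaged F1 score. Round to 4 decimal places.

Micro-averaging pools counts across classes: ΣTP=27, ΣFP=10, ΣFN=10.
Micro-F1 score = 2·TP/(2·TP+FP+FN) on pooled counts = 0.7297 (equals overall accuracy in single-label multiclass).

0.7297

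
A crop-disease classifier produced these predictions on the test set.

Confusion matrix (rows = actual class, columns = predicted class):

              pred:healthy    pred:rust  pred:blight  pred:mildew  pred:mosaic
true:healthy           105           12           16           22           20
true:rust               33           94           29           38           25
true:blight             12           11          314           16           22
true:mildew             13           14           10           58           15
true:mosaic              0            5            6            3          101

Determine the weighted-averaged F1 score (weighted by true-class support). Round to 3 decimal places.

0.672

Per-class F1 score (2·TP/(2·TP+FP+FN)):
  healthy: TP=105, FP=33+12+13+0=58, FN=12+16+22+20=70 → 210/338 = 0.6213
  rust: TP=94, FP=12+11+14+5=42, FN=33+29+38+25=125 → 188/355 = 0.5296
  blight: TP=314, FP=16+29+10+6=61, FN=12+11+16+22=61 → 628/750 = 0.8373
  mildew: TP=58, FP=22+38+16+3=79, FN=13+14+10+15=52 → 116/247 = 0.4696
  mosaic: TP=101, FP=20+25+22+15=82, FN=0+5+6+3=14 → 202/298 = 0.6779
Weighted-F1 score = Σ (supportᵢ/N)·F1 scoreᵢ with N=994: (175/994)·0.6213 + (219/994)·0.5296 + (375/994)·0.8373 + (110/994)·0.4696 + (115/994)·0.6779 = 0.672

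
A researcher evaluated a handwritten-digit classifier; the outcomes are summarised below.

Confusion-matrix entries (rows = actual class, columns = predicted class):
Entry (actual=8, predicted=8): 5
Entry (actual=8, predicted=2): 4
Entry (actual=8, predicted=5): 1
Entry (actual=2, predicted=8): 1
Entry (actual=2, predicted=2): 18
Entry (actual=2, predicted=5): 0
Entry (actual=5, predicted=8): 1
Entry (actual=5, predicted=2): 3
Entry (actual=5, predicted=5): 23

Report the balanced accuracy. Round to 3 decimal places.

Balanced accuracy = mean of per-class recall.
  8: recall = 5/10 = 0.5000
  2: recall = 18/19 = 0.9474
  5: recall = 23/27 = 0.8519
Mean = (0.5000 + 0.9474 + 0.8519) / 3 = 0.766

0.766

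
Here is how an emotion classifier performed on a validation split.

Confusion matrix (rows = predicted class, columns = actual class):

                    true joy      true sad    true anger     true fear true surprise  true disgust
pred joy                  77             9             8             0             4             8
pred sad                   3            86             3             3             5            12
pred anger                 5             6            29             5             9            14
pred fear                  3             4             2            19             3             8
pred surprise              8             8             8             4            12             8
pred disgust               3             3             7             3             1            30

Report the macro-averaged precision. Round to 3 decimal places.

Per-class precision (TP/(TP+FP)):
  joy: TP=77, FP=9+8+0+4+8=29 → 77/106 = 0.7264
  sad: TP=86, FP=3+3+3+5+12=26 → 86/112 = 0.7679
  anger: TP=29, FP=5+6+5+9+14=39 → 29/68 = 0.4265
  fear: TP=19, FP=3+4+2+3+8=20 → 19/39 = 0.4872
  surprise: TP=12, FP=8+8+8+4+8=36 → 12/48 = 0.2500
  disgust: TP=30, FP=3+3+7+3+1=17 → 30/47 = 0.6383
Macro-precision = mean = (0.7264 + 0.7679 + 0.4265 + 0.4872 + 0.2500 + 0.6383) / 6 = 0.549

0.549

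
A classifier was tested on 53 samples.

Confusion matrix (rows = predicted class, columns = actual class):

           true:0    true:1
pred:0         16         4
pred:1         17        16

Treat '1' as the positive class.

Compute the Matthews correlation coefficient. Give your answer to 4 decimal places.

0.2848

MCC = (TP·TN − FP·FN) / √((TP+FP)(TP+FN)(TN+FP)(TN+FN))
Numerator = 16·16 − 17·4 = 188
Denominator = √(33·20·33·20) = √435600 = 660.0000
MCC = 188 / 660.0000 = 0.2848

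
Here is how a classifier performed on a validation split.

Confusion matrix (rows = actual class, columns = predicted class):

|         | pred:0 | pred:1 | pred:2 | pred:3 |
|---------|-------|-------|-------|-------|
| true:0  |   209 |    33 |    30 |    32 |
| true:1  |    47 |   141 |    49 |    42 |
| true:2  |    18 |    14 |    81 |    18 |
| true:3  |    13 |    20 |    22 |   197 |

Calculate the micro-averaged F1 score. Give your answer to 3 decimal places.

Micro-averaging pools counts across classes: ΣTP=628, ΣFP=338, ΣFN=338.
Micro-F1 score = 2·TP/(2·TP+FP+FN) on pooled counts = 0.650 (equals overall accuracy in single-label multiclass).

0.650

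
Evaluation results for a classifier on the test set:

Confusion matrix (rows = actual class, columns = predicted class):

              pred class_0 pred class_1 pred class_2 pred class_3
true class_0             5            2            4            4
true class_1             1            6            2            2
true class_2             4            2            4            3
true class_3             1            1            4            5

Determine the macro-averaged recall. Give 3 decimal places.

0.410

Per-class recall (TP/(TP+FN)):
  class_0: TP=5, FN=2+4+4=10 → 5/15 = 0.3333
  class_1: TP=6, FN=1+2+2=5 → 6/11 = 0.5455
  class_2: TP=4, FN=4+2+3=9 → 4/13 = 0.3077
  class_3: TP=5, FN=1+1+4=6 → 5/11 = 0.4545
Macro-recall = mean = (0.3333 + 0.5455 + 0.3077 + 0.4545) / 4 = 0.410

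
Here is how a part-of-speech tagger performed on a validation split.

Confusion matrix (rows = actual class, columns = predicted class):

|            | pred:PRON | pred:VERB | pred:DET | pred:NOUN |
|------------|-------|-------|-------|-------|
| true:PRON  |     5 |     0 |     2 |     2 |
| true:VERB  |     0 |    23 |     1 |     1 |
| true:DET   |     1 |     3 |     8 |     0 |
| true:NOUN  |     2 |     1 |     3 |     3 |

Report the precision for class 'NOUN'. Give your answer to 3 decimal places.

Treat 'NOUN' as positive and all other classes as negative.
precision = TP/(TP+FP).
NOUN: TP=3, FP=2+1+0=3 → 3/6 = 0.5000

0.500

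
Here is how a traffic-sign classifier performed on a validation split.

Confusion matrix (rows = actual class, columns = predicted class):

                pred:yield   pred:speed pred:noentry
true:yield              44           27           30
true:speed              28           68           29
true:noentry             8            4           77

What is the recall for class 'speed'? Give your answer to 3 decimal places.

0.544

Treat 'speed' as positive and all other classes as negative.
recall = TP/(TP+FN).
speed: TP=68, FN=28+29=57 → 68/125 = 0.5440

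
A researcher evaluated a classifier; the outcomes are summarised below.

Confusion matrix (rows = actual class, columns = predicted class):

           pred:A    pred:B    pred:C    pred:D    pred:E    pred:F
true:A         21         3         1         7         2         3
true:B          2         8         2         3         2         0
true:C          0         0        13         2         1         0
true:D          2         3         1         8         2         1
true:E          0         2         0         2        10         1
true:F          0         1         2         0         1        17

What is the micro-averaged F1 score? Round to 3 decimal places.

Micro-averaging pools counts across classes: ΣTP=77, ΣFP=46, ΣFN=46.
Micro-F1 score = 2·TP/(2·TP+FP+FN) on pooled counts = 0.626 (equals overall accuracy in single-label multiclass).

0.626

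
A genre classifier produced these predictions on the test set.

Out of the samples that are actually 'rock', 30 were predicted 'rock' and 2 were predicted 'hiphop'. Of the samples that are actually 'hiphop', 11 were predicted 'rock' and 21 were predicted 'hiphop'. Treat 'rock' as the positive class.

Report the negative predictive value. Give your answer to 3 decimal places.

NPV = TN/(TN+FN) = 21/(21+2) = 0.913

0.913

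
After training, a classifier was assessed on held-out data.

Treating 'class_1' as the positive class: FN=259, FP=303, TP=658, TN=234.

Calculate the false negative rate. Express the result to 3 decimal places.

0.282

FNR = FN/(FN+TP) = 259/(259+658) = 0.282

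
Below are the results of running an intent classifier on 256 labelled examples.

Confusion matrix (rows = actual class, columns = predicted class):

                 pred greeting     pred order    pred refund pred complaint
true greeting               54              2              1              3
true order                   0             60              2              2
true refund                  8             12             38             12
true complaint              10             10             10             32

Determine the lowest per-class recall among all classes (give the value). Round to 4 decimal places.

0.5161

Per-class recall (TP/(TP+FN)):
  greeting: TP=54, FN=2+1+3=6 → 54/60 = 0.90000
  order: TP=60, FN=0+2+2=4 → 60/64 = 0.93750
  refund: TP=38, FN=8+12+12=32 → 38/70 = 0.54286
  complaint: TP=32, FN=10+10+10=30 → 32/62 = 0.51613
Lowest is class 'complaint' with recall = 0.5161.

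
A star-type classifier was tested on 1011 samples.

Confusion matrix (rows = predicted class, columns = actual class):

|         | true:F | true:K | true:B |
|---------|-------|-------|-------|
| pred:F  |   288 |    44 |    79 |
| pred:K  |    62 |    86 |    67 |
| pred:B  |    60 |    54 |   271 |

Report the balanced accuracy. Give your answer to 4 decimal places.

Balanced accuracy = mean of per-class recall.
  F: recall = 288/410 = 0.70244
  K: recall = 86/184 = 0.46739
  B: recall = 271/417 = 0.64988
Mean = (0.70244 + 0.46739 + 0.64988) / 3 = 0.6066

0.6066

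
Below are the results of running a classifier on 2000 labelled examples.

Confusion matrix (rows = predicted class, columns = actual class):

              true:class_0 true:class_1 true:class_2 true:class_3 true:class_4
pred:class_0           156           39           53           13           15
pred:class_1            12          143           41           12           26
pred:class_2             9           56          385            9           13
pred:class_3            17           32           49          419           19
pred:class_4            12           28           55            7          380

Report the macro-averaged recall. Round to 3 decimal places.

0.729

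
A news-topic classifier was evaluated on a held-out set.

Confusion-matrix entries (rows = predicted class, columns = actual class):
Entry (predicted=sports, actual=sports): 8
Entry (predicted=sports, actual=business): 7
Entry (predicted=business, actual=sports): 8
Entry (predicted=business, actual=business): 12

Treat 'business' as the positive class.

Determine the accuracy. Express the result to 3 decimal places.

Accuracy = (TP+TN)/N = (12+8)/35 = 0.571

0.571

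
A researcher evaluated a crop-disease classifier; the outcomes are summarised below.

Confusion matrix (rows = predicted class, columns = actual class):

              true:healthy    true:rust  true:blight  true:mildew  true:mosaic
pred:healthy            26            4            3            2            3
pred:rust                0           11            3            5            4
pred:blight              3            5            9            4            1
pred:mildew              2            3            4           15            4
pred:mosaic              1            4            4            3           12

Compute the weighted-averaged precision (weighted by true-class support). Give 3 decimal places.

0.532

Per-class precision (TP/(TP+FP)):
  healthy: TP=26, FP=4+3+2+3=12 → 26/38 = 0.6842
  rust: TP=11, FP=0+3+5+4=12 → 11/23 = 0.4783
  blight: TP=9, FP=3+5+4+1=13 → 9/22 = 0.4091
  mildew: TP=15, FP=2+3+4+4=13 → 15/28 = 0.5357
  mosaic: TP=12, FP=1+4+4+3=12 → 12/24 = 0.5000
Weighted-precision = Σ (supportᵢ/N)·precisionᵢ with N=135: (32/135)·0.6842 + (27/135)·0.4783 + (23/135)·0.4091 + (29/135)·0.5357 + (24/135)·0.5000 = 0.532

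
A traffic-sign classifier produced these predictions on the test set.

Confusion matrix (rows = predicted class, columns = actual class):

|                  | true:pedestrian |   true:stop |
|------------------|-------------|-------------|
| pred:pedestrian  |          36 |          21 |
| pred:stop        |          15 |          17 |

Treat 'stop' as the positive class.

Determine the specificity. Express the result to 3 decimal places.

Specificity = TN/(TN+FP) = 36/(36+15) = 0.706

0.706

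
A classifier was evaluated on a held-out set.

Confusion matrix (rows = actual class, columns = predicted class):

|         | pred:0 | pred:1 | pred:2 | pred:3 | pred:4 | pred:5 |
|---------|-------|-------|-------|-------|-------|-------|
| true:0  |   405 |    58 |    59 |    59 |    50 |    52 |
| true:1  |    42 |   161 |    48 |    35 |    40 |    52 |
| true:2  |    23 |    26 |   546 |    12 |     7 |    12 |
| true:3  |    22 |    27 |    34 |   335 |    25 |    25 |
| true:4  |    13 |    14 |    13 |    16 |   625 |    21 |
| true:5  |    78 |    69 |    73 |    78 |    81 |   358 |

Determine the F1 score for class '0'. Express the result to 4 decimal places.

0.6398

F1 score = 2·TP/(2·TP+FP+FN).
0: TP=405, FP=42+23+22+13+78=178, FN=58+59+59+50+52=278 → 810/1266 = 0.63981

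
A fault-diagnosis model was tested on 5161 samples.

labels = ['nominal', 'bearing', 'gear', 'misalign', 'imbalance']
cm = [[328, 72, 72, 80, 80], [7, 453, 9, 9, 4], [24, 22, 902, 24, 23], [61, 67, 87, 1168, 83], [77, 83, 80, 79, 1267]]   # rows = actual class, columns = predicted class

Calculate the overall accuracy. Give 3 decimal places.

Accuracy = trace / total = (328+453+902+1168+1267=4118) / 5161 = 4118/5161 = 0.798

0.798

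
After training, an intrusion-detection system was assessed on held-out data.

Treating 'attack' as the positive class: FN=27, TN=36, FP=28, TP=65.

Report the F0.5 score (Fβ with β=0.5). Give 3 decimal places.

0.700

Fβ = (1+β²)·TP / ((1+β²)·TP + β²·FN + FP), with β²=1/4
= 1.25·65 / (1.25·65 + 0.25·27 + 28) = 0.700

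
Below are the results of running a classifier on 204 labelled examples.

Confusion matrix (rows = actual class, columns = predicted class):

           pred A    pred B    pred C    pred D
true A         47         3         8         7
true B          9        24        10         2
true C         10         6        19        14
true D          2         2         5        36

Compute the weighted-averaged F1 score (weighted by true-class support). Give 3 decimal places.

Per-class F1 score (2·TP/(2·TP+FP+FN)):
  A: TP=47, FP=9+10+2=21, FN=3+8+7=18 → 94/133 = 0.7068
  B: TP=24, FP=3+6+2=11, FN=9+10+2=21 → 48/80 = 0.6000
  C: TP=19, FP=8+10+5=23, FN=10+6+14=30 → 38/91 = 0.4176
  D: TP=36, FP=7+2+14=23, FN=2+2+5=9 → 72/104 = 0.6923
Weighted-F1 score = Σ (supportᵢ/N)·F1 scoreᵢ with N=204: (65/204)·0.7068 + (45/204)·0.6000 + (49/204)·0.4176 + (45/204)·0.6923 = 0.611

0.611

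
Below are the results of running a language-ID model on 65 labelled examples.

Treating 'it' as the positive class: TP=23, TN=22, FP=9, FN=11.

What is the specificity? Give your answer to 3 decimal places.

Specificity = TN/(TN+FP) = 22/(22+9) = 0.710

0.710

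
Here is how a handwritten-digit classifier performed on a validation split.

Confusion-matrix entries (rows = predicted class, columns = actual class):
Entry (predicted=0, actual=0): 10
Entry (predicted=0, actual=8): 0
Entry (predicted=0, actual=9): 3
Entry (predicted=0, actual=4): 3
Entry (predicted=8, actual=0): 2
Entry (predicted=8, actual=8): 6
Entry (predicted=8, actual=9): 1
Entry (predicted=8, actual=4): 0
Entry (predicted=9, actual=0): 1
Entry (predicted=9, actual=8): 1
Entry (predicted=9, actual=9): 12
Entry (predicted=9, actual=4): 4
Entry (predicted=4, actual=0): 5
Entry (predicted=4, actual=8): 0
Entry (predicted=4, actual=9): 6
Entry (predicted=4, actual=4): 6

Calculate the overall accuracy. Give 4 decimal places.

Accuracy = trace / total = (10+6+12+6=34) / 60 = 34/60 = 0.5667

0.5667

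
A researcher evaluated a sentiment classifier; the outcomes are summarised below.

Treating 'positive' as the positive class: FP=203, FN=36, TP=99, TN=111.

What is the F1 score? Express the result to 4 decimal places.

Precision = TP/(TP+FP) = 99/302 = 0.3278
Recall = TP/(TP+FN) = 99/135 = 0.7333
F1 = 2·TP/(2·TP+FP+FN) = 198/437 = 0.4531

0.4531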